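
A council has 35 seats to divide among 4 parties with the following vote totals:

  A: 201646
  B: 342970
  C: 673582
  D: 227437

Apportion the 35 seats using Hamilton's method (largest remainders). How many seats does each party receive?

Total 1445635; standard divisor 1445635/35 ≈ 41303.857.
Standard quotas: A 4.8820, B 8.3036, C 16.3080, D 5.5064.
Lower quotas: A 4, B 8, C 16, D 5 (sum 33, leaving 2 seats).
Remainders in descending order: A 0.8820, D 0.5064, C 0.3080, B 0.3036.
Largest remainders: A, D receive the extra seats.

A 5, B 8, C 16, D 6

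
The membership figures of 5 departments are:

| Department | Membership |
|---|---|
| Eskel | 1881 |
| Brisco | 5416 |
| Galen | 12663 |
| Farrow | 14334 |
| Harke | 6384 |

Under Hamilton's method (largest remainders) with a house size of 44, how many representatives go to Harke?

7

Total 40678; standard divisor 40678/44 ≈ 924.5.
Standard quotas: Eskel 2.0346, Brisco 5.8583, Galen 13.6971, Farrow 15.5046, Harke 6.9054.
Lower quotas: Eskel 2, Brisco 5, Galen 13, Farrow 15, Harke 6 (sum 41, leaving 3 seats).
Remainders in descending order: Harke 0.9054, Brisco 0.8583, Galen 0.6971, Farrow 0.5046, Eskel 0.0346.
Largest remainders: Harke, Brisco, Galen receive the extra seats.
Harke receives 7.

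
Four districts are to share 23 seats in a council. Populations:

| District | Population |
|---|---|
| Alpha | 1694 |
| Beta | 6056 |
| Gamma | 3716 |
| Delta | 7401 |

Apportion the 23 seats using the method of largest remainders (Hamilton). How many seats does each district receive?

Total 18867; standard divisor 18867/23 ≈ 820.304.
Standard quotas: Alpha 2.0651, Beta 7.3826, Gamma 4.5300, Delta 9.0223.
Lower quotas: Alpha 2, Beta 7, Gamma 4, Delta 9 (sum 22, leaving 1 seat).
Remainders in descending order: Gamma 0.5300, Beta 0.3826, Alpha 0.0651, Delta 0.0223.
Largest remainder: Gamma receives the extra seat.

Alpha 2, Beta 7, Gamma 5, Delta 9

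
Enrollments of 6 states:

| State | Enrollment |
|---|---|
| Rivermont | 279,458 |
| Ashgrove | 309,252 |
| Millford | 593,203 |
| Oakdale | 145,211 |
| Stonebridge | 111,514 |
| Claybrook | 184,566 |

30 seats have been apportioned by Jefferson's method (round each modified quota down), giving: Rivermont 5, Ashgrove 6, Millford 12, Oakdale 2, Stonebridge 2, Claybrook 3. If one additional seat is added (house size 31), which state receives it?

Priority for the next seat is population ÷ (current seats + 1).
Priorities: Rivermont 46576.333, Ashgrove 44178.857, Millford 45631.000, Oakdale 48403.667, Stonebridge 37171.333, Claybrook 46141.500.
Highest priority: Oakdale.

Oakdale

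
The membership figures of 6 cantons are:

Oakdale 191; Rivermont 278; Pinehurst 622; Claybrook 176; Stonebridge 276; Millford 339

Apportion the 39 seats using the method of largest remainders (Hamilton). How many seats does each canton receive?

Oakdale 4, Rivermont 6, Pinehurst 13, Claybrook 3, Stonebridge 6, Millford 7

Total 1882; standard divisor 1882/39 ≈ 48.256.
Standard quotas: Oakdale 3.958, Rivermont 5.761, Pinehurst 12.889, Claybrook 3.647, Stonebridge 5.719, Millford 7.025.
Lower quotas: Oakdale 3, Rivermont 5, Pinehurst 12, Claybrook 3, Stonebridge 5, Millford 7 (sum 35, leaving 4 seats).
Remainders in descending order: Oakdale 0.958, Pinehurst 0.889, Rivermont 0.761, Stonebridge 0.719, Claybrook 0.647, Millford 0.025.
The surplus seats go to Oakdale, Pinehurst, Rivermont, Stonebridge.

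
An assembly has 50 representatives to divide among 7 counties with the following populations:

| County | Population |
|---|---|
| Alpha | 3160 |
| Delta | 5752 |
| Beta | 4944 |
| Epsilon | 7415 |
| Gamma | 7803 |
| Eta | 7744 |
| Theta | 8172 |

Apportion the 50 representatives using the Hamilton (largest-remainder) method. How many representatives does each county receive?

The standard divisor is 44990/50 ≈ 899.8.
Standard quotas: Alpha 3.5119, Delta 6.3925, Beta 5.4946, Epsilon 8.2407, Gamma 8.6719, Eta 8.6064, Theta 9.0820.
Lower quotas: Alpha 3, Delta 6, Beta 5, Epsilon 8, Gamma 8, Eta 8, Theta 9 (sum 47, leaving 3 seats).
Remainders in descending order: Gamma 0.6719, Eta 0.6064, Alpha 0.5119, Beta 0.4946, Delta 0.3925, Epsilon 0.2407, Theta 0.0820.
Largest remainders: Gamma, Eta, Alpha receive the extra seats.

Alpha 4, Delta 6, Beta 5, Epsilon 8, Gamma 9, Eta 9, Theta 9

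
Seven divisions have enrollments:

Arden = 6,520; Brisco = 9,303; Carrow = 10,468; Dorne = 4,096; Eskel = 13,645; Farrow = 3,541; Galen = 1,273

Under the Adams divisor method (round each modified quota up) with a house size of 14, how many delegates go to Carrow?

Standard divisor 48846/14 ≈ 3489; standard quotas: Arden 1.869, Brisco 2.666, Carrow 3.000, Dorne 1.174, Eskel 3.911, Farrow 1.015, Galen 0.365.
Rounding up gives 2, 3, 4, 2, 4, 2, 1 = 18 seats, so the divisor must be adjusted.
With modified divisor 4600: modified quotas Arden 1.417, Brisco 2.022, Carrow 2.276, Dorne 0.890, Eskel 2.966, Farrow 0.770, Galen 0.277.
Rounding up: Arden 2, Brisco 3, Carrow 3, Dorne 1, Eskel 3, Farrow 1, Galen 1 (total 14).
Carrow receives 3.

3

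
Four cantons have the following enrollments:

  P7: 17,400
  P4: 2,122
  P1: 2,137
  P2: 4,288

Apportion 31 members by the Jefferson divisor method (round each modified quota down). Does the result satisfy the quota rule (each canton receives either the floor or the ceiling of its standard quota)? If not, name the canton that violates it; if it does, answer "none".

Standard quotas: P7 20.789, P4 2.535, P1 2.553, P2 5.123.
Jefferson allocation: P7 22, P4 2, P1 2, P2 5.
P7 has quota 20.789 (lower 20, upper 21) but receives 22 — outside the quota interval.

P7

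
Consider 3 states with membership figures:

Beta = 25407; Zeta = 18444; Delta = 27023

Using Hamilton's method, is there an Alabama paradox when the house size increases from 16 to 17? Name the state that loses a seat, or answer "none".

none

At 16 seats: Beta 6, Zeta 4, Delta 6.
At 17 seats: Beta 6, Zeta 4, Delta 7.
No state's allocation decreased.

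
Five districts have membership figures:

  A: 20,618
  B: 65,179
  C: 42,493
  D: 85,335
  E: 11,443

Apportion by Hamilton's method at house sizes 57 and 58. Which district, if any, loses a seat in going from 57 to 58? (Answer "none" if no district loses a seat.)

none

At 57 seats: A 5, B 16, C 11, D 22, E 3.
At 58 seats: A 5, B 17, C 11, D 22, E 3.
No district's allocation decreased.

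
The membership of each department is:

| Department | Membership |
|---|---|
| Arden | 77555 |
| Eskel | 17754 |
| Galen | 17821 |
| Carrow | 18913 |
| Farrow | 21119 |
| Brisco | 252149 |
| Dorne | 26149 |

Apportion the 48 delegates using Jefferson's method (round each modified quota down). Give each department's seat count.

Arden: 8, Eskel: 2, Galen: 2, Carrow: 2, Farrow: 2, Brisco: 29, Dorne: 3

Standard divisor 431460/48 ≈ 8988.75; standard quotas: Arden 8.628, Eskel 1.975, Galen 1.983, Carrow 2.104, Farrow 2.349, Brisco 28.052, Dorne 2.909.
Rounding down gives 8, 1, 1, 2, 2, 28, 2 = 44 seats, so the divisor must be adjusted.
With modified divisor 8656: modified quotas Arden 8.960, Eskel 2.051, Galen 2.059, Carrow 2.185, Farrow 2.440, Brisco 29.130, Dorne 3.021.
Rounding down: Arden 8, Eskel 2, Galen 2, Carrow 2, Farrow 2, Brisco 29, Dorne 3 (total 48).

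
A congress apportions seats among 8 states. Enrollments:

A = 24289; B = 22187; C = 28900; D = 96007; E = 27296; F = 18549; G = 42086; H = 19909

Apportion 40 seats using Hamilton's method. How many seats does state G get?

Total 279223; standard divisor 279223/40 ≈ 6980.575.
Standard quotas: A 3.4795, B 3.1784, C 4.1401, D 13.7535, E 3.9103, F 2.6572, G 6.0290, H 2.8521.
Lower quotas: A 3, B 3, C 4, D 13, E 3, F 2, G 6, H 2 (sum 36, leaving 4 seats).
Remainders in descending order: E 0.9103, H 0.8521, D 0.7535, F 0.6572, A 0.4795, B 0.1784, C 0.1401, G 0.0290.
Largest remainders: E, H, D, F receive the extra seats.
G receives 6.

6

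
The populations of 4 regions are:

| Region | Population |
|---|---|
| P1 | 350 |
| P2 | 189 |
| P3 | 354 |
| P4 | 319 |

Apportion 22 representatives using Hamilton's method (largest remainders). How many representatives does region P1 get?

6

The standard divisor is 1212/22 ≈ 55.091.
Standard quotas: P1 6.353, P2 3.431, P3 6.426, P4 5.790.
Lower quotas: P1 6, P2 3, P3 6, P4 5 (sum 20, leaving 2 seats).
Remainders in descending order: P4 0.790, P2 0.431, P3 0.426, P1 0.353.
Largest remainders: P4, P2 receive the extra seats.
P1 receives 6.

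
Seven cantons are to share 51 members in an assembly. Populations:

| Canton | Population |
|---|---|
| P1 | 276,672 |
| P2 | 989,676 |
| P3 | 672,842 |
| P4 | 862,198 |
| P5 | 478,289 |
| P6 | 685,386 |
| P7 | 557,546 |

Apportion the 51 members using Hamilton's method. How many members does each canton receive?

The standard divisor is 4522609/51 ≈ 88678.608.
Standard quotas: P1 3.1199, P2 11.1603, P3 7.5874, P4 9.7227, P5 5.3935, P6 7.7289, P7 6.2873.
Lower quotas: P1 3, P2 11, P3 7, P4 9, P5 5, P6 7, P7 6 (sum 48, leaving 3 seats).
Remainders in descending order: P6 0.7289, P4 0.7227, P3 0.5874, P5 0.3935, P7 0.2873, P2 0.1603, P1 0.1199.
Largest remainders: P6, P4, P3 receive the extra seats.

P1: 3, P2: 11, P3: 8, P4: 10, P5: 5, P6: 8, P7: 6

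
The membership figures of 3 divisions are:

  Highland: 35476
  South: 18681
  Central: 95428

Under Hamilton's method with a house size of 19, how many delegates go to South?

2

The standard divisor is 149585/19 ≈ 7872.895.
Standard quotas: Highland 4.5061, South 2.3728, Central 12.1211.
Lower quotas: Highland 4, South 2, Central 12 (sum 18, leaving 1 seat).
Remainders in descending order: Highland 0.5061, South 0.3728, Central 0.1211.
Largest remainder: Highland receives the extra seat.
South receives 2.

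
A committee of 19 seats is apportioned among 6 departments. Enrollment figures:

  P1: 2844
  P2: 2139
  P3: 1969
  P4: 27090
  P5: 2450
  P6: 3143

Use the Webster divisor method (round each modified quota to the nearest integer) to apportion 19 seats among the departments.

Standard divisor 39635/19 ≈ 2086.053; standard quotas: P1 1.363, P2 1.025, P3 0.944, P4 12.986, P5 1.174, P6 1.507.
Rounding to the nearest integer gives P1 1, P2 1, P3 1, P4 13, P5 1, P6 2 — total 19, matching the house size, so no adjustment is needed.

P1 1; P2 1; P3 1; P4 13; P5 1; P6 2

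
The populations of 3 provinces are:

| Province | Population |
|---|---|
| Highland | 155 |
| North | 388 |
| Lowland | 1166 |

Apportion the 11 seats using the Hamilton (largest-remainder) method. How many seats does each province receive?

Total 1709; standard divisor 1709/11 ≈ 155.364.
Standard quotas: Highland 0.998, North 2.497, Lowland 7.505.
Lower quotas: Highland 0, North 2, Lowland 7 (sum 9, leaving 2 seats).
Remainders in descending order: Highland 0.998, Lowland 0.505, North 0.497.
Largest remainders: Highland, Lowland receive the extra seats.

Highland: 1, North: 2, Lowland: 8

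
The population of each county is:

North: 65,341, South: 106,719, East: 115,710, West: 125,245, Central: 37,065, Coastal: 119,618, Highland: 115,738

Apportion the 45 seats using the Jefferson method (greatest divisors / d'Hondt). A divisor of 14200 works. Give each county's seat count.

North 4, South 7, East 8, West 8, Central 2, Coastal 8, Highland 8

With modified divisor 14200: modified quotas North 4.601, South 7.515, East 8.149, West 8.820, Central 2.610, Coastal 8.424, Highland 8.151.
Rounding down: North 4, South 7, East 8, West 8, Central 2, Coastal 8, Highland 8 (total 45).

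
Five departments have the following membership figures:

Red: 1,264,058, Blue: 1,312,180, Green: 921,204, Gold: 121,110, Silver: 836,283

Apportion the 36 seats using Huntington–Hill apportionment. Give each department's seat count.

Red 10, Blue 11, Green 7, Gold 1, Silver 7

With divisor 124106: modified quotas Red 10.185, Blue 10.573, Green 7.423, Gold 0.976, Silver 6.738.
Geometric-mean thresholds: Red √(10·11)=10.488, Blue √(10·11)=10.488, Green √(7·8)=7.483, Gold (min 1), Silver √(6·7)=6.481.
Each quota rounded against its threshold gives Red 10, Blue 11, Green 7, Gold 1, Silver 7 (total 36).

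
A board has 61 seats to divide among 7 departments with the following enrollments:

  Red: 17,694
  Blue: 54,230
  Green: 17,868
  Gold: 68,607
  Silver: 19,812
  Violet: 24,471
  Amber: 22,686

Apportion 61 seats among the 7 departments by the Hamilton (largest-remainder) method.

Red=5, Blue=15, Green=5, Gold=18, Silver=5, Violet=7, Amber=6

Total 225368; standard divisor 225368/61 ≈ 3694.557.
Standard quotas: Red 4.7892, Blue 14.6783, Green 4.8363, Gold 18.5697, Silver 5.3625, Violet 6.6235, Amber 6.1404.
Lower quotas: Red 4, Blue 14, Green 4, Gold 18, Silver 5, Violet 6, Amber 6 (sum 57, leaving 4 seats).
Remainders in descending order: Green 0.8363, Red 0.7892, Blue 0.6783, Violet 0.6235, Gold 0.5697, Silver 0.3625, Amber 0.1404.
Largest remainders: Green, Red, Blue, Violet receive the extra seats.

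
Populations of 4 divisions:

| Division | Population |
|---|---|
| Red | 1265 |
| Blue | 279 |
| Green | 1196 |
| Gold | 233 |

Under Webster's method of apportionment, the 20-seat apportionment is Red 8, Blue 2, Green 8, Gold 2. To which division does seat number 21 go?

Red

Priority for the next seat is population ÷ (current seats + 0.5).
Priorities: Red 148.824, Blue 111.600, Green 140.706, Gold 93.200.
Highest priority: Red.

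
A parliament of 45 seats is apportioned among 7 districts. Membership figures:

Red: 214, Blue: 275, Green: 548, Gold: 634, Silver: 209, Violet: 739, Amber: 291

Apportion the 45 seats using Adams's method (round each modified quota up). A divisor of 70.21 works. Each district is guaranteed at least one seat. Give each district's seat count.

Red=4; Blue=4; Green=8; Gold=10; Silver=3; Violet=11; Amber=5

With modified divisor 70.21: modified quotas Red 3.048, Blue 3.917, Green 7.805, Gold 9.030, Silver 2.977, Violet 10.526, Amber 4.145.
Rounding up: Red 4, Blue 4, Green 8, Gold 10, Silver 3, Violet 11, Amber 5 (total 45).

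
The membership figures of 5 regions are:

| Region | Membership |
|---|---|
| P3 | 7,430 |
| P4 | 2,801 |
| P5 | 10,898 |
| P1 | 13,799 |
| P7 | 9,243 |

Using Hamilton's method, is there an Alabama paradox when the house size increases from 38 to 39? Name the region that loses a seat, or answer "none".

At 38 seats: P3 6, P4 3, P5 9, P1 12, P7 8.
At 39 seats: P3 7, P4 2, P5 10, P1 12, P7 8.
P4 drops from 3 to 2.

P4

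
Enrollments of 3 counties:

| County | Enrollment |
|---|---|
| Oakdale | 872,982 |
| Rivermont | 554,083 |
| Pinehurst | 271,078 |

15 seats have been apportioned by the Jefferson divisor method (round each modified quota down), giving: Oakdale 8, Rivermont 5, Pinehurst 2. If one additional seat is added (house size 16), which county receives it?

Oakdale

Priority for the next seat is population ÷ (current seats + 1).
Priorities: Oakdale 96998.000, Rivermont 92347.167, Pinehurst 90359.333.
Highest priority: Oakdale.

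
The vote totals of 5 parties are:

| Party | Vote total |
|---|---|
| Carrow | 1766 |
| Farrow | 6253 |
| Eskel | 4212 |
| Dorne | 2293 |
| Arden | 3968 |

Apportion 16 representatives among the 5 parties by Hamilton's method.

The standard divisor is 18492/16 ≈ 1155.75.
Standard quotas: Carrow 1.5280, Farrow 5.4103, Eskel 3.6444, Dorne 1.9840, Arden 3.4333.
Lower quotas: Carrow 1, Farrow 5, Eskel 3, Dorne 1, Arden 3 (sum 13, leaving 3 seats).
Remainders in descending order: Dorne 0.9840, Eskel 0.6444, Carrow 0.5280, Arden 0.4333, Farrow 0.4103.
Largest remainders: Dorne, Eskel, Carrow receive the extra seats.

Carrow 2, Farrow 5, Eskel 4, Dorne 2, Arden 3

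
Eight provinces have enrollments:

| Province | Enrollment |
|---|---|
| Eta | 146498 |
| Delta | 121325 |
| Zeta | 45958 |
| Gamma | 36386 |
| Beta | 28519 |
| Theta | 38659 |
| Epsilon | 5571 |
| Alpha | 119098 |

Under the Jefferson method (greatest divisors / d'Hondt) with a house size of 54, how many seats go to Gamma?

Standard divisor 542014/54 ≈ 10037.296; standard quotas: Eta 14.595, Delta 12.087, Zeta 4.579, Gamma 3.625, Beta 2.841, Theta 3.852, Epsilon 0.555, Alpha 11.866.
Rounding down gives 14, 12, 4, 3, 2, 3, 0, 11 = 49 seats, so the divisor must be adjusted.
With modified divisor 9300: modified quotas Eta 15.752, Delta 13.046, Zeta 4.942, Gamma 3.912, Beta 3.067, Theta 4.157, Epsilon 0.599, Alpha 12.806.
Rounding down: Eta 15, Delta 13, Zeta 4, Gamma 3, Beta 3, Theta 4, Epsilon 0, Alpha 12 (total 54).
Gamma receives 3.

3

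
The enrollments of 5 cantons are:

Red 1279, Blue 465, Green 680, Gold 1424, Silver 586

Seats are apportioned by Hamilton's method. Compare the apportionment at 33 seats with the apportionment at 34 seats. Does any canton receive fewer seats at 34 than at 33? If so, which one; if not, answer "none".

none

At 33 seats: Red 10, Blue 3, Green 5, Gold 11, Silver 4.
At 34 seats: Red 10, Blue 4, Green 5, Gold 11, Silver 4.
No canton's allocation decreased.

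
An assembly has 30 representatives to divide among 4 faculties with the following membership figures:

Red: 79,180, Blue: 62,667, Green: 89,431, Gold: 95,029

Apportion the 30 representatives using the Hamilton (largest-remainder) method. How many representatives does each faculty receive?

Red=7, Blue=6, Green=8, Gold=9

Total 326307; standard divisor 326307/30 ≈ 10876.9.
Standard quotas: Red 7.2796, Blue 5.7615, Green 8.2221, Gold 8.7368.
Lower quotas: Red 7, Blue 5, Green 8, Gold 8 (sum 28, leaving 2 seats).
Remainders in descending order: Blue 0.7615, Gold 0.7368, Red 0.2796, Green 0.2221.
The surplus seats go to Blue, Gold.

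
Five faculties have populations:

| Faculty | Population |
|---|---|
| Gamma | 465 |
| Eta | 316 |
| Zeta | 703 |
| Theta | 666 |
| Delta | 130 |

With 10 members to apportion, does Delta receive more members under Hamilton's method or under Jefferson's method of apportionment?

Hamilton

Hamilton: Gamma 2, Eta 1, Zeta 3, Theta 3, Delta 1.
Jefferson: Gamma 2, Eta 1, Zeta 4, Theta 3, Delta 0.
Delta gets 1 under Hamilton and 0 under Jefferson.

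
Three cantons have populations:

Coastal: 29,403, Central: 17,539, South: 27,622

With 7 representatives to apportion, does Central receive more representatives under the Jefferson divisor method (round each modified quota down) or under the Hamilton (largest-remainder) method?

Hamilton

Jefferson: Coastal 3, Central 1, South 3.
Hamilton: Coastal 3, Central 2, South 2.
Central gets 1 under Jefferson and 2 under Hamilton.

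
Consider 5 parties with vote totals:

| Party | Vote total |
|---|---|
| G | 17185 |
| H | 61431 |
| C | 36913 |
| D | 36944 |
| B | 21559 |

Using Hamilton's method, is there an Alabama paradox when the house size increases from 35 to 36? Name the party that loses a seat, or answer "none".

G

At 35 seats: G 4, H 12, C 7, D 8, B 4.
At 36 seats: G 3, H 13, C 8, D 8, B 4.
G drops from 4 to 3.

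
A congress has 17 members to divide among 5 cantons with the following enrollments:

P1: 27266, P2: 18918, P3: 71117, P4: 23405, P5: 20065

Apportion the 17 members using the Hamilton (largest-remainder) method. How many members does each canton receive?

P1 3, P2 2, P3 8, P4 2, P5 2

Standard divisor: 160771 ÷ 17 ≈ 9457.118.
Standard quotas: P1 2.8831, P2 2.0004, P3 7.5199, P4 2.4749, P5 2.1217.
Lower quotas: P1 2, P2 2, P3 7, P4 2, P5 2 (sum 15, leaving 2 seats).
Remainders in descending order: P1 0.8831, P3 0.5199, P4 0.4749, P5 0.1217, P2 0.0004.
The surplus seats go to P1, P3.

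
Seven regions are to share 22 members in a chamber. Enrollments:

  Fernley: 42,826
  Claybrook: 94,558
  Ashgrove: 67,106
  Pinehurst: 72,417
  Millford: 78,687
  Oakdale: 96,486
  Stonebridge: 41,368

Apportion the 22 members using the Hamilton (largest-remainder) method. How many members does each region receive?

Fernley=2; Claybrook=4; Ashgrove=3; Pinehurst=3; Millford=4; Oakdale=4; Stonebridge=2

Total 493448; standard divisor 493448/22 ≈ 22429.455.
Standard quotas: Fernley 1.9094, Claybrook 4.2158, Ashgrove 2.9919, Pinehurst 3.2287, Millford 3.5082, Oakdale 4.3018, Stonebridge 1.8444.
Lower quotas: Fernley 1, Claybrook 4, Ashgrove 2, Pinehurst 3, Millford 3, Oakdale 4, Stonebridge 1 (sum 18, leaving 4 seats).
Remainders in descending order: Ashgrove 0.9919, Fernley 0.9094, Stonebridge 0.8444, Millford 0.5082, Oakdale 0.3018, Pinehurst 0.2287, Claybrook 0.2158.
Largest remainders: Ashgrove, Fernley, Stonebridge, Millford receive the extra seats.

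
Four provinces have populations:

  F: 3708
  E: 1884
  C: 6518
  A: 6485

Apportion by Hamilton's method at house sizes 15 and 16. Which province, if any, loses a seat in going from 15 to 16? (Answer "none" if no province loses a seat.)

none

At 15 seats: F 3, E 2, C 5, A 5.
At 16 seats: F 3, E 2, C 6, A 5.
No province's allocation decreased.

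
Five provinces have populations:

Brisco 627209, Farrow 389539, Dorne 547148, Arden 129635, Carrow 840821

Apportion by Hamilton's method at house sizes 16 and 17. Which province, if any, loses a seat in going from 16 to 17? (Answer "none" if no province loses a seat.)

At 16 seats: Brisco 4, Farrow 3, Dorne 3, Arden 1, Carrow 5.
At 17 seats: Brisco 4, Farrow 2, Dorne 4, Arden 1, Carrow 6.
Farrow drops from 3 to 2.

Farrow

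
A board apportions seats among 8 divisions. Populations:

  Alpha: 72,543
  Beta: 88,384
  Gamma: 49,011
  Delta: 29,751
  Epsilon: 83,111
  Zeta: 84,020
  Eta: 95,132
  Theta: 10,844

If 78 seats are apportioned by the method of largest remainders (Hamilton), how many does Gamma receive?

Total 512796; standard divisor 512796/78 ≈ 6574.308.
Standard quotas: Alpha 11.0343, Beta 13.4438, Gamma 7.4549, Delta 4.5253, Epsilon 12.6418, Zeta 12.7801, Eta 14.4703, Theta 1.6495.
Lower quotas: Alpha 11, Beta 13, Gamma 7, Delta 4, Epsilon 12, Zeta 12, Eta 14, Theta 1 (sum 74, leaving 4 seats).
Remainders in descending order: Zeta 0.7801, Theta 0.6495, Epsilon 0.6418, Delta 0.5253, Eta 0.4703, Gamma 0.4549, Beta 0.4438, Alpha 0.0343.
The surplus seats go to Zeta, Theta, Epsilon, Delta.
Gamma receives 7.

7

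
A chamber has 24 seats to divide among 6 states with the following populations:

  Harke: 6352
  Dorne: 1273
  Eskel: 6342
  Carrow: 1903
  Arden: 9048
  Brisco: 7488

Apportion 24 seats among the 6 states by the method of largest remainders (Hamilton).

Harke=5; Dorne=1; Eskel=5; Carrow=1; Arden=7; Brisco=5

Standard divisor: 32406 ÷ 24 ≈ 1350.25.
Standard quotas: Harke 4.7043, Dorne 0.9428, Eskel 4.6969, Carrow 1.4094, Arden 6.7010, Brisco 5.5456.
Lower quotas: Harke 4, Dorne 0, Eskel 4, Carrow 1, Arden 6, Brisco 5 (sum 20, leaving 4 seats).
Remainders in descending order: Dorne 0.9428, Harke 0.7043, Arden 0.7010, Eskel 0.6969, Brisco 0.5456, Carrow 0.4094.
The surplus seats go to Dorne, Harke, Arden, Eskel.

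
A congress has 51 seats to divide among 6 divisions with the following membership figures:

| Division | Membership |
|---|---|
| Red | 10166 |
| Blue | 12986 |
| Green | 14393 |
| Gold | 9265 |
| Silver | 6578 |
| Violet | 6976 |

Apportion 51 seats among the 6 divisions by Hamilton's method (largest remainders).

Total 60364; standard divisor 60364/51 ≈ 1183.608.
Standard quotas: Red 8.5890, Blue 10.9715, Green 12.1603, Gold 7.8278, Silver 5.5576, Violet 5.8938.
Lower quotas: Red 8, Blue 10, Green 12, Gold 7, Silver 5, Violet 5 (sum 47, leaving 4 seats).
Remainders in descending order: Blue 0.9715, Violet 0.8938, Gold 0.8278, Red 0.5890, Silver 0.5576, Green 0.1603.
Largest remainders: Blue, Violet, Gold, Red receive the extra seats.

Red: 9, Blue: 11, Green: 12, Gold: 8, Silver: 5, Violet: 6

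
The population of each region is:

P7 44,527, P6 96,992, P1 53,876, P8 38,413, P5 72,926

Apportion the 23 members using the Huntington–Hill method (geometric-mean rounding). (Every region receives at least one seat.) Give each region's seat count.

P7: 3, P6: 7, P1: 4, P8: 3, P5: 6

With divisor 13138: modified quotas P7 3.389, P6 7.383, P1 4.101, P8 2.924, P5 5.551.
Geometric-mean thresholds: P7 √(3·4)=3.464, P6 √(7·8)=7.483, P1 √(4·5)=4.472, P8 √(2·3)=2.449, P5 √(5·6)=5.477.
Each quota rounded against its threshold gives P7 3, P6 7, P1 4, P8 3, P5 6 (total 23).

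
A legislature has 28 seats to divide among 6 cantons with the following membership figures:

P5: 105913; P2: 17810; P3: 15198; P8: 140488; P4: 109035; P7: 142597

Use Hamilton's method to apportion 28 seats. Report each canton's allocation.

Standard divisor: 531041 ÷ 28 ≈ 18965.75.
Standard quotas: P5 5.5844, P2 0.9391, P3 0.8013, P8 7.4075, P4 5.7490, P7 7.5187.
Lower quotas: P5 5, P2 0, P3 0, P8 7, P4 5, P7 7 (sum 24, leaving 4 seats).
Remainders in descending order: P2 0.9391, P3 0.8013, P4 0.7490, P5 0.5844, P7 0.5187, P8 0.4075.
The surplus seats go to P2, P3, P4, P5.

P5 6; P2 1; P3 1; P8 7; P4 6; P7 7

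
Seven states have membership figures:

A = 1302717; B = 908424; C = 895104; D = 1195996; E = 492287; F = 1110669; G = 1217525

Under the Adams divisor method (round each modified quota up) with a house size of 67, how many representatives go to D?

Standard divisor 7122722/67 ≈ 106309.284; standard quotas: A 12.254, B 8.545, C 8.420, D 11.250, E 4.631, F 10.448, G 11.453.
Rounding up gives 13, 9, 9, 12, 5, 11, 12 = 71 seats, so the divisor must be adjusted.
With modified divisor 111500: modified quotas A 11.684, B 8.147, C 8.028, D 10.726, E 4.415, F 9.961, G 10.920.
Rounding up: A 12, B 9, C 9, D 11, E 5, F 10, G 11 (total 67).
D receives 11.

11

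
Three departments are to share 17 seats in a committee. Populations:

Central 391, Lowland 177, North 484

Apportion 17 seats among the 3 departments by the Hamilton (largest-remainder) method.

Standard divisor: 1052 ÷ 17 ≈ 61.882.
Standard quotas: Central 6.318, Lowland 2.860, North 7.821.
Lower quotas: Central 6, Lowland 2, North 7 (sum 15, leaving 2 seats).
Remainders in descending order: Lowland 0.860, North 0.821, Central 0.318.
The surplus seats go to Lowland, North.

Central=6, Lowland=3, North=8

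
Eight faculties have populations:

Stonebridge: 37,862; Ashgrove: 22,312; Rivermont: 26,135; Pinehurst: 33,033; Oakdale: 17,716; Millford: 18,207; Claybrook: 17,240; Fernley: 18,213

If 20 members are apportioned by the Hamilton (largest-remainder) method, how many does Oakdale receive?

2

Total 190718; standard divisor 190718/20 ≈ 9535.9.
Standard quotas: Stonebridge 3.9705, Ashgrove 2.3398, Rivermont 2.7407, Pinehurst 3.4641, Oakdale 1.8578, Millford 1.9093, Claybrook 1.8079, Fernley 1.9099.
Lower quotas: Stonebridge 3, Ashgrove 2, Rivermont 2, Pinehurst 3, Oakdale 1, Millford 1, Claybrook 1, Fernley 1 (sum 14, leaving 6 seats).
Remainders in descending order: Stonebridge 0.9705, Fernley 0.9099, Millford 0.9093, Oakdale 0.8578, Claybrook 0.8079, Rivermont 0.7407, Pinehurst 0.4641, Ashgrove 0.3398.
The surplus seats go to Stonebridge, Fernley, Millford, Oakdale, Claybrook, Rivermont.
Oakdale receives 2.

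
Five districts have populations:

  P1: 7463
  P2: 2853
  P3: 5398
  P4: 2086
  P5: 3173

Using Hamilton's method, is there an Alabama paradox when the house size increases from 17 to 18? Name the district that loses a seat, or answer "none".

At 17 seats: P1 6, P2 2, P3 4, P4 2, P5 3.
At 18 seats: P1 6, P2 2, P3 5, P4 2, P5 3.
No district's allocation decreased.

none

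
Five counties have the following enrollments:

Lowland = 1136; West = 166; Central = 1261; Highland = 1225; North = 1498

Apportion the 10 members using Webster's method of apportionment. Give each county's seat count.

Standard divisor 5286/10 ≈ 528.6; standard quotas: Lowland 2.149, West 0.314, Central 2.386, Highland 2.317, North 2.834.
Rounding to the nearest integer gives 2, 0, 2, 2, 3 = 9 seats, so the divisor must be adjusted.
With modified divisor 500: modified quotas Lowland 2.272, West 0.332, Central 2.522, Highland 2.450, North 2.996.
Rounding to the nearest integer: Lowland 2, West 0, Central 3, Highland 2, North 3 (total 10).

Lowland=2; West=0; Central=3; Highland=2; North=3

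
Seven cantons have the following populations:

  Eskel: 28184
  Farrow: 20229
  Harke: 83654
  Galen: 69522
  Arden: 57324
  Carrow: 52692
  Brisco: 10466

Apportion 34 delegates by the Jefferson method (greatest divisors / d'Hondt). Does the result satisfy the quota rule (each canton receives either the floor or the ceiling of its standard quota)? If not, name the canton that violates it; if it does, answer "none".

none

Standard quotas: Eskel 2.975, Farrow 2.136, Harke 8.831, Galen 7.339, Arden 6.052, Carrow 5.563, Brisco 1.105.
Jefferson allocation: Eskel 3, Farrow 2, Harke 9, Galen 7, Arden 6, Carrow 6, Brisco 1.
Every allocation lies between the lower and upper quota.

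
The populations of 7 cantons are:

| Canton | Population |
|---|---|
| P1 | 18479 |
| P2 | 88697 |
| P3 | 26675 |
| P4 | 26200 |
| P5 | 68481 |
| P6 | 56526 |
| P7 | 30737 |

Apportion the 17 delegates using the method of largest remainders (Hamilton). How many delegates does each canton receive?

P1 1, P2 5, P3 1, P4 1, P5 4, P6 3, P7 2

The standard divisor is 315795/17 ≈ 18576.176.
Standard quotas: P1 0.9948, P2 4.7748, P3 1.4360, P4 1.4104, P5 3.6865, P6 3.0429, P7 1.6546.
Lower quotas: P1 0, P2 4, P3 1, P4 1, P5 3, P6 3, P7 1 (sum 13, leaving 4 seats).
Remainders in descending order: P1 0.9948, P2 0.7748, P5 0.6865, P7 0.6546, P3 0.4360, P4 0.4104, P6 0.0429.
The surplus seats go to P1, P2, P5, P7.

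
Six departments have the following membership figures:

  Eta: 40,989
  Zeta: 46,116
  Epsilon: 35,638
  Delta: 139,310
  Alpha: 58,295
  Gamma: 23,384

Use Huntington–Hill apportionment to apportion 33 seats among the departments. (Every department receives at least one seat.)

With divisor 10319: modified quotas Eta 3.972, Zeta 4.469, Epsilon 3.454, Delta 13.500, Alpha 5.649, Gamma 2.266.
Geometric-mean thresholds: Eta √(3·4)=3.464, Zeta √(4·5)=4.472, Epsilon √(3·4)=3.464, Delta √(13·14)=13.491, Alpha √(5·6)=5.477, Gamma √(2·3)=2.449.
Each quota rounded against its threshold gives Eta 4, Zeta 4, Epsilon 3, Delta 14, Alpha 6, Gamma 2 (total 33).

Eta: 4, Zeta: 4, Epsilon: 3, Delta: 14, Alpha: 6, Gamma: 2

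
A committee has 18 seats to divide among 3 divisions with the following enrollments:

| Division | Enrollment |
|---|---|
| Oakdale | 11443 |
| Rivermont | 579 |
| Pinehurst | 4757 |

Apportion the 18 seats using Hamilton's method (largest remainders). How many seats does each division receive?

The standard divisor is 16779/18 ≈ 932.167.
Standard quotas: Oakdale 12.2757, Rivermont 0.6211, Pinehurst 5.1032.
Lower quotas: Oakdale 12, Rivermont 0, Pinehurst 5 (sum 17, leaving 1 seat).
Remainders in descending order: Rivermont 0.6211, Oakdale 0.2757, Pinehurst 0.1032.
The surplus seat goes to Rivermont.

Oakdale=12, Rivermont=1, Pinehurst=5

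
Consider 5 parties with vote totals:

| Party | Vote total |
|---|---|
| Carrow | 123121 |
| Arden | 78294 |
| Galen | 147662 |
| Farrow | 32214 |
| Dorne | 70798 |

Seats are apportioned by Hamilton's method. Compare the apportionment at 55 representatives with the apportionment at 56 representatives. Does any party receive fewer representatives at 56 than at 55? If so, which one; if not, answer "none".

At 55 seats: Carrow 15, Arden 9, Galen 18, Farrow 4, Dorne 9.
At 56 seats: Carrow 15, Arden 10, Galen 18, Farrow 4, Dorne 9.
No party's allocation decreased.

none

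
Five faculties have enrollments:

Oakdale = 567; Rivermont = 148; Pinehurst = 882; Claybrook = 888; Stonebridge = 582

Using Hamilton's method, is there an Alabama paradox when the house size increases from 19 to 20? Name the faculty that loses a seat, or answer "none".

At 19 seats: Oakdale 4, Rivermont 1, Pinehurst 5, Claybrook 5, Stonebridge 4.
At 20 seats: Oakdale 3, Rivermont 1, Pinehurst 6, Claybrook 6, Stonebridge 4.
Oakdale drops from 4 to 3.

Oakdale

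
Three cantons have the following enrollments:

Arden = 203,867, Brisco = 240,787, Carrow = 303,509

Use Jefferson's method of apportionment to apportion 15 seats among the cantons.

Arden: 4; Brisco: 5; Carrow: 6

Standard divisor 748163/15 ≈ 49877.533; standard quotas: Arden 4.087, Brisco 4.828, Carrow 6.085.
Rounding down gives 4, 4, 6 = 14 seats, so the divisor must be adjusted.
With modified divisor 45800: modified quotas Arden 4.451, Brisco 5.257, Carrow 6.627.
Rounding down: Arden 4, Brisco 5, Carrow 6 (total 15).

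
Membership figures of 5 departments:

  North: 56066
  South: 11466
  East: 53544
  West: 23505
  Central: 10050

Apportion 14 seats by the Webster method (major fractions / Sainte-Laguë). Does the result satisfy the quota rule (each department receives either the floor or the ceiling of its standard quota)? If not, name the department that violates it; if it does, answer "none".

none

Standard quotas: North 5.076, South 1.038, East 4.848, West 2.128, Central 0.910.
Webster allocation: North 5, South 1, East 5, West 2, Central 1.
Every allocation lies between the lower and upper quota.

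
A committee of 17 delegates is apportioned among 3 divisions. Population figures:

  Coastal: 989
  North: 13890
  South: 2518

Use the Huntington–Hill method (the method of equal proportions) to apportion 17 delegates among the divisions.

With divisor 1029: modified quotas Coastal 0.961, North 13.499, South 2.447.
Geometric-mean thresholds: Coastal (min 1), North √(13·14)=13.491, South √(2·3)=2.449.
Each quota rounded against its threshold gives Coastal 1, North 14, South 2 (total 17).

Coastal 1; North 14; South 2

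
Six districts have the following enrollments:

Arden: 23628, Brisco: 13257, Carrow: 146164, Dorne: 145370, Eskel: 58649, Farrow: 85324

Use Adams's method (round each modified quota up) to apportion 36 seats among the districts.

Standard divisor 472392/36 ≈ 13122; standard quotas: Arden 1.801, Brisco 1.010, Carrow 11.139, Dorne 11.078, Eskel 4.470, Farrow 6.502.
Rounding up gives 2, 2, 12, 12, 5, 7 = 40 seats, so the divisor must be adjusted.
With modified divisor 14400: modified quotas Arden 1.641, Brisco 0.921, Carrow 10.150, Dorne 10.095, Eskel 4.073, Farrow 5.925.
Rounding up: Arden 2, Brisco 1, Carrow 11, Dorne 11, Eskel 5, Farrow 6 (total 36).

Arden 2; Brisco 1; Carrow 11; Dorne 11; Eskel 5; Farrow 6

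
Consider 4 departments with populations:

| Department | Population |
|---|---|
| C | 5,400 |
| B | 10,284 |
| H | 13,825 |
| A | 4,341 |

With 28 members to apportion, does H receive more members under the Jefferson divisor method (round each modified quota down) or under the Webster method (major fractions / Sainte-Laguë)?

Jefferson

Jefferson: C 4, B 9, H 12, A 3.
Webster: C 4, B 9, H 11, A 4.
H gets 12 under Jefferson and 11 under Webster.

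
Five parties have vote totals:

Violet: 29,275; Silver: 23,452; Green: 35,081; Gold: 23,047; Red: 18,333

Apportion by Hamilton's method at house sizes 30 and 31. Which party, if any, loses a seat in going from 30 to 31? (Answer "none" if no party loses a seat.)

At 30 seats: Violet 7, Silver 6, Green 8, Gold 5, Red 4.
At 31 seats: Violet 7, Silver 6, Green 8, Gold 6, Red 4.
No party's allocation decreased.

none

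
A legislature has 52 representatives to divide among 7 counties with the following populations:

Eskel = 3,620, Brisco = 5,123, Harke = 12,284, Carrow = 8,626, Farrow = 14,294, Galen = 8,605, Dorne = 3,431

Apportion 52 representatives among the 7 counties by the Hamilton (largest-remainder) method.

Eskel 3, Brisco 5, Harke 12, Carrow 8, Farrow 13, Galen 8, Dorne 3

Standard divisor: 55983 ÷ 52 ≈ 1076.596.
Standard quotas: Eskel 3.3624, Brisco 4.7585, Harke 11.4100, Carrow 8.0123, Farrow 13.2770, Galen 7.9928, Dorne 3.1869.
Lower quotas: Eskel 3, Brisco 4, Harke 11, Carrow 8, Farrow 13, Galen 7, Dorne 3 (sum 49, leaving 3 seats).
Remainders in descending order: Galen 0.9928, Brisco 0.7585, Harke 0.4100, Eskel 0.3624, Farrow 0.2770, Dorne 0.1869, Carrow 0.0123.
The surplus seats go to Galen, Brisco, Harke.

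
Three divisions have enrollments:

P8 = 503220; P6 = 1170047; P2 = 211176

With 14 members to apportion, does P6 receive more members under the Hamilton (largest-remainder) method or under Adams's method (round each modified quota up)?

Hamilton

Hamilton: P8 4, P6 9, P2 1.
Adams: P8 4, P6 8, P2 2.
P6 gets 9 under Hamilton and 8 under Adams.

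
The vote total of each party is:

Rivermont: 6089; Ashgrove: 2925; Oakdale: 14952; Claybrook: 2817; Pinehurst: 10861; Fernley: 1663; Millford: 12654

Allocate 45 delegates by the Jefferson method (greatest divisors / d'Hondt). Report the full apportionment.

Standard divisor 51961/45 ≈ 1154.689; standard quotas: Rivermont 5.273, Ashgrove 2.533, Oakdale 12.949, Claybrook 2.440, Pinehurst 9.406, Fernley 1.440, Millford 10.959.
Rounding down gives 5, 2, 12, 2, 9, 1, 10 = 41 seats, so the divisor must be adjusted.
With modified divisor 1060: modified quotas Rivermont 5.744, Ashgrove 2.759, Oakdale 14.106, Claybrook 2.658, Pinehurst 10.246, Fernley 1.569, Millford 11.938.
Rounding down: Rivermont 5, Ashgrove 2, Oakdale 14, Claybrook 2, Pinehurst 10, Fernley 1, Millford 11 (total 45).

Rivermont=5, Ashgrove=2, Oakdale=14, Claybrook=2, Pinehurst=10, Fernley=1, Millford=11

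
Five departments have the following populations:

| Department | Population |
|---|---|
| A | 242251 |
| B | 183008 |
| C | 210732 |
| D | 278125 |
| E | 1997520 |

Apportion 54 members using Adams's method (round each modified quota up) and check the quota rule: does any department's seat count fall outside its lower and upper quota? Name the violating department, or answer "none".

Standard quotas: A 4.493, B 3.394, C 3.908, D 5.158, E 37.047.
Adams allocation: A 5, B 4, C 4, D 5, E 36.
E has quota 37.047 (lower 37, upper 38) but receives 36 — outside the quota interval.

E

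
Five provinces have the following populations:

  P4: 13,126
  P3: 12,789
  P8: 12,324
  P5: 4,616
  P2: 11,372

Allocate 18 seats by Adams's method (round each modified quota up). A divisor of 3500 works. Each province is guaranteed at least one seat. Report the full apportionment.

P4=4, P3=4, P8=4, P5=2, P2=4

With modified divisor 3500: modified quotas P4 3.750, P3 3.654, P8 3.521, P5 1.319, P2 3.249.
Rounding up: P4 4, P3 4, P8 4, P5 2, P2 4 (total 18).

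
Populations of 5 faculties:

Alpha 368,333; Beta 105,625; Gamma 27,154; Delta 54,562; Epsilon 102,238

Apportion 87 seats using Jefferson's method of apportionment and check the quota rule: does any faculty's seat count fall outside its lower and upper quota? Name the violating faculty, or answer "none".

Alpha

Standard quotas: Alpha 48.707, Beta 13.967, Gamma 3.591, Delta 7.215, Epsilon 13.520.
Jefferson allocation: Alpha 50, Beta 14, Gamma 3, Delta 7, Epsilon 13.
Alpha has quota 48.707 (lower 48, upper 49) but receives 50 — outside the quota interval.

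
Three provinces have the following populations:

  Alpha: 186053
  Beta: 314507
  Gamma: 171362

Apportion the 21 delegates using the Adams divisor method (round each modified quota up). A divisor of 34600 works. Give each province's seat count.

With modified divisor 34600: modified quotas Alpha 5.377, Beta 9.090, Gamma 4.953.
Rounding up: Alpha 6, Beta 10, Gamma 5 (total 21).

Alpha=6; Beta=10; Gamma=5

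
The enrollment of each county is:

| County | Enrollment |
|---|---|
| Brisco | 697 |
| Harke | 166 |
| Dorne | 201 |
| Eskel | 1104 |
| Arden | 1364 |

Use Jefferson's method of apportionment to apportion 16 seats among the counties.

Brisco 3, Harke 0, Dorne 1, Eskel 5, Arden 7

Standard divisor 3532/16 ≈ 220.75; standard quotas: Brisco 3.157, Harke 0.752, Dorne 0.911, Eskel 5.001, Arden 6.179.
Rounding down gives 3, 0, 0, 5, 6 = 14 seats, so the divisor must be adjusted.
With modified divisor 190: modified quotas Brisco 3.668, Harke 0.874, Dorne 1.058, Eskel 5.811, Arden 7.179.
Rounding down: Brisco 3, Harke 0, Dorne 1, Eskel 5, Arden 7 (total 16).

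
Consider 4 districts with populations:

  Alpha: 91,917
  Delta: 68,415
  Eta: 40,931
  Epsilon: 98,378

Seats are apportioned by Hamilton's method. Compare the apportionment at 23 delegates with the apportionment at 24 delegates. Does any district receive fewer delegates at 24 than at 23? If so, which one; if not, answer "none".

none

At 23 seats: Alpha 7, Delta 5, Eta 3, Epsilon 8.
At 24 seats: Alpha 7, Delta 6, Eta 3, Epsilon 8.
No district's allocation decreased.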